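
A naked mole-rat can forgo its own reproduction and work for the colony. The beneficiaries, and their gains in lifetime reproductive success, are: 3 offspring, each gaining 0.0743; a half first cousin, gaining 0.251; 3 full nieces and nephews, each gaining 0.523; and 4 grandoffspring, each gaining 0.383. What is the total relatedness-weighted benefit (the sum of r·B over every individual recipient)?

0.9023875

r to an offspring = 0.5 (one parent–offspring link: r = (1/2)^1 = 1/2).
r to a half first cousin = 0.0625 (half first cousins share one grandparent — one path of length 4: r = (1/2)^4 = 1/16).
r to a full niece or nephew = 1/4 (full aunt/uncle↔niece/nephew: two paths of length 3 through the shared grandparent pair: r = 2·(1/2)^3 = 1/4).
r to a grandoffspring = 1/4 (two parent–offspring links: r = (1/2)^2 = 1/4).
Summing one r·B term per recipient: 3·0.5·0.0743 + 1·0.0625·0.251 + 3·0.25·0.523 + 4·0.25·0.383 = 0.9023875.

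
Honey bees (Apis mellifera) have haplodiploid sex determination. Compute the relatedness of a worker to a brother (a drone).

Her haploid brother carries none of their father's genes and a random half of their mother's genome; that half matches the maternal half of her own genome with probability 1/2: r = 1/2 · 1/2 = 1/4.

0.25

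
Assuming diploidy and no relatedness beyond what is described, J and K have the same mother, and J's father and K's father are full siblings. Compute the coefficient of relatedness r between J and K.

Relatedness sums over independent paths through distinct common ancestors.
J and K are related in two ways: half-sibs through their shared mother (r = 1/4) and first cousins through their fathers (r = 1/8).
r = 1/4 + 1/8 = 0.375.

0.375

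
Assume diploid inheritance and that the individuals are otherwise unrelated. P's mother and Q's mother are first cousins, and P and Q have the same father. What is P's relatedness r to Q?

0.28125

Wright's path rule: contributions from independent ancestry routes add.
P and Q are related in two ways: second cousins through their mothers (r = 1/32) and half-sibs through their shared father (r = 1/4).
r = 1/32 + 1/4 = 0.28125.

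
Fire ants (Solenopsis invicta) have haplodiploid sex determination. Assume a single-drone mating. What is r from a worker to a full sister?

0.75

Haplodiploid full sisters inherit their father's entire haploid genome identically (contributing 1/2) and on average half of their mother's contribution (1/2 · 1/2 = 1/4); r = 1/2 + 1/4 = 3/4.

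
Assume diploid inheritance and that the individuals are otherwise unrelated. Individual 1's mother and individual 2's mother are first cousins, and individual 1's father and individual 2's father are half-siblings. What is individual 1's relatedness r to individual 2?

Relatedness sums over independent paths through distinct common ancestors.
Individual 1 and individual 2 are related in two ways: second cousins through their mothers (r = 1/32) and half first cousins through their fathers (r = 1/16).
r = 1/32 + 1/16 = 3/32 = 0.09375.

0.09375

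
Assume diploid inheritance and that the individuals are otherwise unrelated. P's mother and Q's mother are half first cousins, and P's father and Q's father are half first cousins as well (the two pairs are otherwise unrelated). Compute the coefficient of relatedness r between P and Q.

0.03125

Wright's path rule: contributions from independent ancestry routes add.
P and Q are related in two ways: half second cousins through their mothers (r = 1/64) and half second cousins through their fathers (r = 1/64).
r = 1/64 + 1/64 = 1/32 = 0.03125.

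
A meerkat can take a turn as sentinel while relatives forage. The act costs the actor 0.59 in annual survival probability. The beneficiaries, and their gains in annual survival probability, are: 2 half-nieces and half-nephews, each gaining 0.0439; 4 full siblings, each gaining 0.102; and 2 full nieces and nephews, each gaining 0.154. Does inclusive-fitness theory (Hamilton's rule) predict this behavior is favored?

No

Hamilton's rule: the trait is favored when the sum of r·B over every recipient exceeds the actor's cost C.
r to a half-niece or half-nephew = 1/8 (half-aunt/uncle↔niece/nephew: one path of length 3: r = (1/2)^3 = 1/8).
r to a full sibling = 0.5 (full sibs share both parents — two paths of length 2: r = 2·(1/2)^2 = 1/2).
r to a full niece or nephew = 1/4 (full aunt/uncle↔niece/nephew: two paths of length 3 through the shared grandparent pair: r = 2·(1/2)^3 = 1/4).
Summing one r·B term per recipient: 2·0.125·0.0439 + 4·0.5·0.102 + 2·0.25·0.154 = 0.291975.
0.291975 < 0.59: the indirect benefit is less than the cost.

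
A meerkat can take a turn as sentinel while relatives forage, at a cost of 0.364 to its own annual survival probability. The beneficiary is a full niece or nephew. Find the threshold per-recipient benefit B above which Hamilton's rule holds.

r to a full niece or nephew = 1/4 (full aunt/uncle↔niece/nephew: two paths of length 3 through the shared grandparent pair: r = 2·(1/2)^3 = 1/4).
Hamilton's rule with n recipients of equal r: n·r·B > C, so B > C/(n·r) = 0.364/(1·0.25) = 1.456.

1.456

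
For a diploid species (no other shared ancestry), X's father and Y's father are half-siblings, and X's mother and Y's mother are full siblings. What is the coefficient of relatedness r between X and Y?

Independent pedigree routes through distinct common ancestors add.
X and Y are related in two ways: half first cousins through their fathers (r = 1/16) and first cousins through their mothers (r = 1/8).
r = 1/16 + 1/8 = 3/16 = 0.1875.

0.1875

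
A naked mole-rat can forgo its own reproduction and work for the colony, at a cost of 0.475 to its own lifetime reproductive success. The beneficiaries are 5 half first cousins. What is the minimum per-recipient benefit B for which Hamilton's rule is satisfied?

r to a half first cousin = 1/16 (half first cousins share one grandparent — one path of length 4: r = (1/2)^4 = 1/16).
Hamilton's rule with n recipients of equal r: n·r·B > C, so B > C/(n·r) = 0.475/(5·0.0625) = 1.52.

1.52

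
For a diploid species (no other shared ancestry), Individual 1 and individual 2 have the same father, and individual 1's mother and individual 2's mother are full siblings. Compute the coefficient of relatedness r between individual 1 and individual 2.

Relatedness sums over independent paths through distinct common ancestors.
Individual 1 and individual 2 are related in two ways: half-sibs through their shared father (r = 1/4) and first cousins through their mothers (r = 1/8).
r = 1/4 + 1/8 = 3/8 = 0.375.

0.375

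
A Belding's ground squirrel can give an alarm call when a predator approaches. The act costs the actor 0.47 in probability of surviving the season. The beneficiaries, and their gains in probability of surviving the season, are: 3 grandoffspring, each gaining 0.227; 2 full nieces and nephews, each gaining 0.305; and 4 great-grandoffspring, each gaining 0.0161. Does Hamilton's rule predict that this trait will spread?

No

Hamilton's rule: the trait is favored when the sum of r·B over every recipient exceeds the actor's cost C.
r to a grandoffspring = 1/4 (two parent–offspring links: r = (1/2)^2 = 1/4).
r to a full niece or nephew = 0.25 (full aunt/uncle↔niece/nephew: two paths of length 3 through the shared grandparent pair: r = 2·(1/2)^3 = 1/4).
r to a great-grandoffspring = 0.125 (three parent–offspring links: r = (1/2)^3 = 1/8).
Summing one r·B term per recipient: 3·0.25·0.227 + 2·0.25·0.305 + 4·0.125·0.0161 = 0.3308.
0.3308 < 0.47: the indirect benefit is less than the cost.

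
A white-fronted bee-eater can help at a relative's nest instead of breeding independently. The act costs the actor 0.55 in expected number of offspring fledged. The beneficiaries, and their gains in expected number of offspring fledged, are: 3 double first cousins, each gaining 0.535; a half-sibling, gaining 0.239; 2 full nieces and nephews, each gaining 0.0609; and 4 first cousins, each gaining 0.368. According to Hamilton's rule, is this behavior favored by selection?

Yes

Hamilton's rule: the trait is favored when the sum of r·B over every recipient exceeds the actor's cost C.
r to a double first cousin = 1/4 (double first cousins share both grandparent pairs — four paths of length 4: r = 4·(1/2)^4 = 1/4).
r to a half-sibling = 1/4 (half-sibs share one parent — one path of length 2: r = (1/2)^2 = 1/4).
r to a full niece or nephew = 1/4 (full aunt/uncle↔niece/nephew: two paths of length 3 through the shared grandparent pair: r = 2·(1/2)^3 = 1/4).
r to a first cousin = 0.125 (first cousins share one grandparent pair — two paths of length 4: r = 2·(1/2)^4 = 1/8).
Summing one r·B term per recipient: 3·0.25·0.535 + 1·0.25·0.239 + 2·0.25·0.0609 + 4·0.125·0.368 = 0.67545.
0.67545 > 0.55: the indirect benefit exceeds the cost.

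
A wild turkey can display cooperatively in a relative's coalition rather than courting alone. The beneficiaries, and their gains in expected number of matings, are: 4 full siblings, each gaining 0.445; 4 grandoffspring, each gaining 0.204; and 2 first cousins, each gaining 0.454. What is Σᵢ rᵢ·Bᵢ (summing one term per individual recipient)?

r to a full sibling = 0.5 (full sibs share both parents — two paths of length 2: r = 2·(1/2)^2 = 1/2).
r to a grandoffspring = 0.25 (two parent–offspring links: r = (1/2)^2 = 1/4).
r to a first cousin = 0.125 (first cousins share one grandparent pair — two paths of length 4: r = 2·(1/2)^4 = 1/8).
Summing one r·B term per recipient: 4·0.5·0.445 + 4·0.25·0.204 + 2·0.125·0.454 = 1.2075.

1.2075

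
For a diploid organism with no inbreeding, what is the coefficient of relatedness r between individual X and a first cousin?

Each parent–offspring link contributes a factor of 1/2, and independent paths through distinct common ancestors add.
First cousins share one grandparent pair — two paths of length 4: r = 2·(1/2)^4 = 1/8.

0.125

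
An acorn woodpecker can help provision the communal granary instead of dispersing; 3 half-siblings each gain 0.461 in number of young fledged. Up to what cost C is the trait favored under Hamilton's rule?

r to a half-sibling = 1/4 (half-sibs share one parent — one path of length 2: r = (1/2)^2 = 1/4).
Hamilton's rule: n·r·B > C, so the trait is favored while C < n·r·B = 3·0.25·0.461 = 0.34575.

0.34575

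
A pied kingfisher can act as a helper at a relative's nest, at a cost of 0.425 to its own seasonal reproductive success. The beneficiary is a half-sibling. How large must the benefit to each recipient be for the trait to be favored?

1.7

r to a half-sibling = 1/4 (half-sibs share one parent — one path of length 2: r = (1/2)^2 = 1/4).
Hamilton's rule with n recipients of equal r: n·r·B > C, so B > C/(n·r) = 0.425/(1·0.25) = 1.7.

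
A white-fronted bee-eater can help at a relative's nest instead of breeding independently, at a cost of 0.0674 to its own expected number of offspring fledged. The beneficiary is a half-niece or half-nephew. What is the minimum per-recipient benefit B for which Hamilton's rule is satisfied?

0.5392

r to a half-niece or half-nephew = 1/8 (half-aunt/uncle↔niece/nephew: one path of length 3: r = (1/2)^3 = 1/8).
Hamilton's rule with n recipients of equal r: n·r·B > C, so B > C/(n·r) = 0.0674/(1·0.125) = 0.5392.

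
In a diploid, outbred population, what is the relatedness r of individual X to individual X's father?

0.5

Each parent–offspring link contributes a factor of 1/2, and independent paths through distinct common ancestors add.
One parent–offspring link: r = (1/2)^1 = 1/2.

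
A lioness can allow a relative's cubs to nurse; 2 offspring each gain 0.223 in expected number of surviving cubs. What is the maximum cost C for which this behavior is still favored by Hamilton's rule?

r to an offspring = 1/2 (one parent–offspring link: r = (1/2)^1 = 1/2).
Hamilton's rule: n·r·B > C, so the trait is favored while C < n·r·B = 2·0.5·0.223 = 0.223.

0.223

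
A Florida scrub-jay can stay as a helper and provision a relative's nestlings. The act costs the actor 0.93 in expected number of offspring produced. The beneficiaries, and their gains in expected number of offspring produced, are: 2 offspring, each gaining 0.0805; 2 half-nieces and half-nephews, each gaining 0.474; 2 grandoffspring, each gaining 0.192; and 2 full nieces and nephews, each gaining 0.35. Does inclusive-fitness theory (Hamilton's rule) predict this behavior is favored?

Hamilton's rule: the trait is favored when the sum of r·B over every recipient exceeds the actor's cost C.
r to an offspring = 0.5 (one parent–offspring link: r = (1/2)^1 = 1/2).
r to a half-niece or half-nephew = 1/8 (half-aunt/uncle↔niece/nephew: one path of length 3: r = (1/2)^3 = 1/8).
r to a grandoffspring = 0.25 (two parent–offspring links: r = (1/2)^2 = 1/4).
r to a full niece or nephew = 1/4 (full aunt/uncle↔niece/nephew: two paths of length 3 through the shared grandparent pair: r = 2·(1/2)^3 = 1/4).
Summing one r·B term per recipient: 2·0.5·0.0805 + 2·0.125·0.474 + 2·0.25·0.192 + 2·0.25·0.35 = 0.47.
0.47 < 0.93: the indirect benefit is less than the cost.

No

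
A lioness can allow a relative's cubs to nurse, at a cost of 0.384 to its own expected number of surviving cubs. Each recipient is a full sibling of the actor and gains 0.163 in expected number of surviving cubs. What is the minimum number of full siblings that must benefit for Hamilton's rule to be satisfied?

5

r to a full sibling = 0.5 (full sibs share both parents — two paths of length 2: r = 2·(1/2)^2 = 1/2).
Hamilton's rule: n·r·B > C  ⇒  n > C/(r·B) = 0.384/(0.5·0.163) = 4.712.
The smallest integer exceeding 4.712 is 5.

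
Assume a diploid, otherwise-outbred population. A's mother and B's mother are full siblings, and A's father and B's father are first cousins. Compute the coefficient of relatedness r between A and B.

With two independent routes of shared ancestry, r is the sum of the two contributions.
A and B are related in two ways: first cousins through their mothers (r = 1/8) and second cousins through their fathers (r = 1/32).
r = 1/8 + 1/32 = 0.15625.

0.15625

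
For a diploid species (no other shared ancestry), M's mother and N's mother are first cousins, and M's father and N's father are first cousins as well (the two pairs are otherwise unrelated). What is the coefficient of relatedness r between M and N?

Relatedness sums over independent paths through distinct common ancestors.
M and N are related in two ways: second cousins through their mothers (r = 1/32) and second cousins through their fathers (r = 1/32).
r = 1/32 + 1/32 = 1/16 = 0.0625.

0.0625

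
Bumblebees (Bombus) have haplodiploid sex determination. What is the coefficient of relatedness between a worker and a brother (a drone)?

Her haploid brother carries none of their father's genes and a random half of their mother's genome; that half matches the maternal half of her own genome with probability 1/2: r = 1/2 · 1/2 = 1/4.

0.25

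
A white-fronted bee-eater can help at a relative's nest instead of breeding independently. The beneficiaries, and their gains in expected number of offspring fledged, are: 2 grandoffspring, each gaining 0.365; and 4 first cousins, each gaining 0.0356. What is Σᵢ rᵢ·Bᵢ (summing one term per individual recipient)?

0.2003

r to a grandoffspring = 1/4 (two parent–offspring links: r = (1/2)^2 = 1/4).
r to a first cousin = 1/8 (first cousins share one grandparent pair — two paths of length 4: r = 2·(1/2)^4 = 1/8).
Summing one r·B term per recipient: 2·0.25·0.365 + 4·0.125·0.0356 = 0.2003.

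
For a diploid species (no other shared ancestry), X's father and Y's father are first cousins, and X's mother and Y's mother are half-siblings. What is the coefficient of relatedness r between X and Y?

With two independent routes of shared ancestry, r is the sum of the two contributions.
X and Y are related in two ways: second cousins through their fathers (r = 1/32) and half first cousins through their mothers (r = 1/16).
r = 1/32 + 1/16 = 3/32 = 0.09375.

0.09375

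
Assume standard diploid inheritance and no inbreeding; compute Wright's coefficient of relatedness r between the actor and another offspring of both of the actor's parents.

0.5

Each parent–offspring link contributes a factor of 1/2, and independent paths through distinct common ancestors add.
Full sibs share both parents — two paths of length 2: r = 2·(1/2)^2 = 1/2.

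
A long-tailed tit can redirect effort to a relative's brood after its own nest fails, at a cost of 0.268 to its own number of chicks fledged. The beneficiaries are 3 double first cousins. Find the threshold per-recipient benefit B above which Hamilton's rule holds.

r to a double first cousin = 0.25 (double first cousins share both grandparent pairs — four paths of length 4: r = 4·(1/2)^4 = 1/4).
Hamilton's rule with n recipients of equal r: n·r·B > C, so B > C/(n·r) = 0.268/(3·0.25) = 0.3573.

0.3573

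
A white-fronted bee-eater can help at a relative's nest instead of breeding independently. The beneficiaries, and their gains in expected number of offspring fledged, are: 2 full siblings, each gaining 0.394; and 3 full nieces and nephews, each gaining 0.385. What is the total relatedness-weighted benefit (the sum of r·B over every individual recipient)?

r to a full sibling = 1/2 (full sibs share both parents — two paths of length 2: r = 2·(1/2)^2 = 1/2).
r to a full niece or nephew = 0.25 (full aunt/uncle↔niece/nephew: two paths of length 3 through the shared grandparent pair: r = 2·(1/2)^3 = 1/4).
Summing one r·B term per recipient: 2·0.5·0.394 + 3·0.25·0.385 = 0.68275.

0.68275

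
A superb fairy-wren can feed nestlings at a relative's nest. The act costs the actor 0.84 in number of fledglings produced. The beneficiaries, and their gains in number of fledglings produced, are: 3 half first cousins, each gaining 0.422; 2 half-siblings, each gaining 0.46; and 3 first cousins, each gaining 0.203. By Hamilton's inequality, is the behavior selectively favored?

Hamilton's rule: the trait is favored when the sum of r·B over every recipient exceeds the actor's cost C.
r to a half first cousin = 1/16 (half first cousins share one grandparent — one path of length 4: r = (1/2)^4 = 1/16).
r to a half-sibling = 1/4 (half-sibs share one parent — one path of length 2: r = (1/2)^2 = 1/4).
r to a first cousin = 0.125 (first cousins share one grandparent pair — two paths of length 4: r = 2·(1/2)^4 = 1/8).
Summing one r·B term per recipient: 3·0.0625·0.422 + 2·0.25·0.46 + 3·0.125·0.203 = 0.38525.
0.38525 < 0.84: the indirect benefit is less than the cost.

No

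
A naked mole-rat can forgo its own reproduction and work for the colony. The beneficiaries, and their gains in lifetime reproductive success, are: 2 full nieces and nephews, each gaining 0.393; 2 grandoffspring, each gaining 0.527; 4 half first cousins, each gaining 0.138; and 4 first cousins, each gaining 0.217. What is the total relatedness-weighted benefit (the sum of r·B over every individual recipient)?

r to a full niece or nephew = 0.25 (full aunt/uncle↔niece/nephew: two paths of length 3 through the shared grandparent pair: r = 2·(1/2)^3 = 1/4).
r to a grandoffspring = 0.25 (two parent–offspring links: r = (1/2)^2 = 1/4).
r to a half first cousin = 1/16 (half first cousins share one grandparent — one path of length 4: r = (1/2)^4 = 1/16).
r to a first cousin = 1/8 (first cousins share one grandparent pair — two paths of length 4: r = 2·(1/2)^4 = 1/8).
Summing one r·B term per recipient: 2·0.25·0.393 + 2·0.25·0.527 + 4·0.0625·0.138 + 4·0.125·0.217 = 0.603.

0.603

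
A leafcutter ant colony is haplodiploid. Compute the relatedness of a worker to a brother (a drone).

Her haploid brother carries none of their father's genes and a random half of their mother's genome; that half matches the maternal half of her own genome with probability 1/2: r = 1/2 · 1/2 = 1/4.

0.25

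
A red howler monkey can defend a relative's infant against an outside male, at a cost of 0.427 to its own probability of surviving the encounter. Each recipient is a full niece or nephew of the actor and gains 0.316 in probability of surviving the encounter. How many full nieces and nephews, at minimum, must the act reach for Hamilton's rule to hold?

6

r to a full niece or nephew = 0.25 (full aunt/uncle↔niece/nephew: two paths of length 3 through the shared grandparent pair: r = 2·(1/2)^3 = 1/4).
Hamilton's rule: n·r·B > C  ⇒  n > C/(r·B) = 0.427/(0.25·0.316) = 5.405.
The smallest integer exceeding 5.405 is 6.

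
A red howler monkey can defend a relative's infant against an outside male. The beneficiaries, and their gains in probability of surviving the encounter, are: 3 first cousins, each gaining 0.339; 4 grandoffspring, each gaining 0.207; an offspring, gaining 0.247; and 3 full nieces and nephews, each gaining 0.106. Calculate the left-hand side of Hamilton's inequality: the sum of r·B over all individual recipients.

0.537125

r to a first cousin = 0.125 (first cousins share one grandparent pair — two paths of length 4: r = 2·(1/2)^4 = 1/8).
r to a grandoffspring = 1/4 (two parent–offspring links: r = (1/2)^2 = 1/4).
r to an offspring = 0.5 (one parent–offspring link: r = (1/2)^1 = 1/2).
r to a full niece or nephew = 0.25 (full aunt/uncle↔niece/nephew: two paths of length 3 through the shared grandparent pair: r = 2·(1/2)^3 = 1/4).
Summing one r·B term per recipient: 3·0.125·0.339 + 4·0.25·0.207 + 1·0.5·0.247 + 3·0.25·0.106 = 0.537125.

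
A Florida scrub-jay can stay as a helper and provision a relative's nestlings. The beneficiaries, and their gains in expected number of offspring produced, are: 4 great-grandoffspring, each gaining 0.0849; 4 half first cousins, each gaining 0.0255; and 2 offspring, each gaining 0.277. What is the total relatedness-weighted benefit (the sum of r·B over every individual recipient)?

0.325825

r to a great-grandoffspring = 0.125 (three parent–offspring links: r = (1/2)^3 = 1/8).
r to a half first cousin = 1/16 (half first cousins share one grandparent — one path of length 4: r = (1/2)^4 = 1/16).
r to an offspring = 1/2 (one parent–offspring link: r = (1/2)^1 = 1/2).
Summing one r·B term per recipient: 4·0.125·0.0849 + 4·0.0625·0.0255 + 2·0.5·0.277 = 0.325825.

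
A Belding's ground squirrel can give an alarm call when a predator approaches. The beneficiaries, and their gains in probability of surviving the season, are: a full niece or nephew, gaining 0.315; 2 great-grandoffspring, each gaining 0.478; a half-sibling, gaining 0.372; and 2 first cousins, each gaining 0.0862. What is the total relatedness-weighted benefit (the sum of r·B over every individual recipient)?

r to a full niece or nephew = 0.25 (full aunt/uncle↔niece/nephew: two paths of length 3 through the shared grandparent pair: r = 2·(1/2)^3 = 1/4).
r to a great-grandoffspring = 0.125 (three parent–offspring links: r = (1/2)^3 = 1/8).
r to a half-sibling = 1/4 (half-sibs share one parent — one path of length 2: r = (1/2)^2 = 1/4).
r to a first cousin = 0.125 (first cousins share one grandparent pair — two paths of length 4: r = 2·(1/2)^4 = 1/8).
Summing one r·B term per recipient: 1·0.25·0.315 + 2·0.125·0.478 + 1·0.25·0.372 + 2·0.125·0.0862 = 0.3128.

0.3128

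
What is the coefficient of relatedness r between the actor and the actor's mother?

Each parent–offspring link contributes a factor of 1/2, and independent paths through distinct common ancestors add.
One parent–offspring link: r = (1/2)^1 = 1/2.

0.5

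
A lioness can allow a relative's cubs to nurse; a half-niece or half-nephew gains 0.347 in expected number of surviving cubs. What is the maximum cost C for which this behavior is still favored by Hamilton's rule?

0.043375

r to a half-niece or half-nephew = 0.125 (half-aunt/uncle↔niece/nephew: one path of length 3: r = (1/2)^3 = 1/8).
Hamilton's rule: n·r·B > C, so the trait is favored while C < n·r·B = 1·0.125·0.347 = 0.043375.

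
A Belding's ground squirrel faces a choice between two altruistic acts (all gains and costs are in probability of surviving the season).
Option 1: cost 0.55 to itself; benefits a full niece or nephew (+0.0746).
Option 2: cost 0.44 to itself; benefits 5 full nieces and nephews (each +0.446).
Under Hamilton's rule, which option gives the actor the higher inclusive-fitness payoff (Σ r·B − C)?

Option 1: r to a full niece or nephew = 0.25.
Option 1: Σ r·B − C = (1·0.25·0.0746) − 0.55 = -0.53135.
Option 2: r to a full niece or nephew = 0.25.
Option 2: Σ r·B − C = (5·0.25·0.446) − 0.44 = 0.1175.
Option 2 has the higher net inclusive-fitness payoff.

Option 2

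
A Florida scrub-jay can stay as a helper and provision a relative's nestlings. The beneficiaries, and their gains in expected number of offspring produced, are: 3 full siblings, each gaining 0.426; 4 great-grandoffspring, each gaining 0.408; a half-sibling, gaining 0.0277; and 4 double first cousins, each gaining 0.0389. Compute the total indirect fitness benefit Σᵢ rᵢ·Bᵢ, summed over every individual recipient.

0.888825

r to a full sibling = 0.5 (full sibs share both parents — two paths of length 2: r = 2·(1/2)^2 = 1/2).
r to a great-grandoffspring = 0.125 (three parent–offspring links: r = (1/2)^3 = 1/8).
r to a half-sibling = 0.25 (half-sibs share one parent — one path of length 2: r = (1/2)^2 = 1/4).
r to a double first cousin = 0.25 (double first cousins share both grandparent pairs — four paths of length 4: r = 4·(1/2)^4 = 1/4).
Summing one r·B term per recipient: 3·0.5·0.426 + 4·0.125·0.408 + 1·0.25·0.0277 + 4·0.25·0.0389 = 0.888825.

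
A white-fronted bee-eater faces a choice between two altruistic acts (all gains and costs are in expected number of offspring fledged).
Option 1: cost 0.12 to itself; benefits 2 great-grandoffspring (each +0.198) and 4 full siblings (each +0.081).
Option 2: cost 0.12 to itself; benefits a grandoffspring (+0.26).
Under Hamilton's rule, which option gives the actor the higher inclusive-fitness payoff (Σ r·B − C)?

Option 1

Option 1: r to a great-grandoffspring = 0.125.
Option 1: r to a full sibling = 0.5.
Option 1: Σ r·B − C = (2·0.125·0.198 + 4·0.5·0.081) − 0.12 = 0.0915.
Option 2: r to a grandoffspring = 0.25.
Option 2: Σ r·B − C = (1·0.25·0.26) − 0.12 = -0.055.
Option 1 has the higher net inclusive-fitness payoff.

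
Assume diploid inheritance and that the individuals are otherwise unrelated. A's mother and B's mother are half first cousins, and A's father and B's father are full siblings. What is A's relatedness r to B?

0.140625

With two independent routes of shared ancestry, r is the sum of the two contributions.
A and B are related in two ways: half second cousins through their mothers (r = 1/64) and first cousins through their fathers (r = 1/8).
r = 1/64 + 1/8 = 9/64 = 0.140625.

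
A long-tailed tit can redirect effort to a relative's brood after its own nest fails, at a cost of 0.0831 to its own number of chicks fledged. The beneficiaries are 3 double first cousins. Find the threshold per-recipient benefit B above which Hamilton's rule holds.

r to a double first cousin = 1/4 (double first cousins share both grandparent pairs — four paths of length 4: r = 4·(1/2)^4 = 1/4).
Hamilton's rule with n recipients of equal r: n·r·B > C, so B > C/(n·r) = 0.0831/(3·0.25) = 0.1108.

0.1108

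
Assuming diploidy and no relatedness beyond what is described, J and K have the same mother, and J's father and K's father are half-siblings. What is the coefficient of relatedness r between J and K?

0.3125

Independent pedigree routes through distinct common ancestors add.
J and K are related in two ways: half-sibs through their shared mother (r = 1/4) and half first cousins through their fathers (r = 1/16).
r = 1/4 + 1/16 = 5/16 = 0.3125.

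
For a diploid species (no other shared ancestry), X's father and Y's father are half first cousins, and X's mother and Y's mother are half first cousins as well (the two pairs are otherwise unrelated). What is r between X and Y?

Independent pedigree routes through distinct common ancestors add.
X and Y are related in two ways: half second cousins through their fathers (r = 1/64) and half second cousins through their mothers (r = 1/64).
r = 1/64 + 1/64 = 0.03125.

0.03125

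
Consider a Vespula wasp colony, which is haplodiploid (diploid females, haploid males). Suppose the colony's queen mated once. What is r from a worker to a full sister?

Haplodiploid full sisters inherit their father's entire haploid genome identically (contributing 1/2) and on average half of their mother's contribution (1/2 · 1/2 = 1/4); r = 1/2 + 1/4 = 3/4.

0.75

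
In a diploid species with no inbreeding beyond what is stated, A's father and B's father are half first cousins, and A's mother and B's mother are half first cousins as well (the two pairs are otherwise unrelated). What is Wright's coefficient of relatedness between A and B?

0.03125

Relatedness sums over independent paths through distinct common ancestors.
A and B are related in two ways: half second cousins through their fathers (r = 1/64) and half second cousins through their mothers (r = 1/64).
r = 1/64 + 1/64 = 0.03125.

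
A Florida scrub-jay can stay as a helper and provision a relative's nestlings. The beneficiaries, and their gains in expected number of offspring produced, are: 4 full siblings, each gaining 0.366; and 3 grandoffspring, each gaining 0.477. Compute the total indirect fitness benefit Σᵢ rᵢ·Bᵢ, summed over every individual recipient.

1.08975

r to a full sibling = 1/2 (full sibs share both parents — two paths of length 2: r = 2·(1/2)^2 = 1/2).
r to a grandoffspring = 0.25 (two parent–offspring links: r = (1/2)^2 = 1/4).
Summing one r·B term per recipient: 4·0.5·0.366 + 3·0.25·0.477 = 1.08975.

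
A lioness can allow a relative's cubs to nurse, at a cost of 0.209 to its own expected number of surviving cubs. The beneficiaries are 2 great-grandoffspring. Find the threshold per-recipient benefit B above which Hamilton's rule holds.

0.836

r to a great-grandoffspring = 0.125 (three parent–offspring links: r = (1/2)^3 = 1/8).
Hamilton's rule with n recipients of equal r: n·r·B > C, so B > C/(n·r) = 0.209/(2·0.125) = 0.836.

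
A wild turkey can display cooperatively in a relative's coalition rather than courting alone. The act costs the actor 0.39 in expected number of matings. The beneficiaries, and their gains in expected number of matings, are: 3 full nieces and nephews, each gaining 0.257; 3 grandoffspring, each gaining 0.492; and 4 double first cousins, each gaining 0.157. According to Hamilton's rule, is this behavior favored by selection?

Yes

Hamilton's rule: the trait is favored when the sum of r·B over every recipient exceeds the actor's cost C.
r to a full niece or nephew = 1/4 (full aunt/uncle↔niece/nephew: two paths of length 3 through the shared grandparent pair: r = 2·(1/2)^3 = 1/4).
r to a grandoffspring = 0.25 (two parent–offspring links: r = (1/2)^2 = 1/4).
r to a double first cousin = 0.25 (double first cousins share both grandparent pairs — four paths of length 4: r = 4·(1/2)^4 = 1/4).
Summing one r·B term per recipient: 3·0.25·0.257 + 3·0.25·0.492 + 4·0.25·0.157 = 0.71875.
0.71875 > 0.39: the indirect benefit exceeds the cost.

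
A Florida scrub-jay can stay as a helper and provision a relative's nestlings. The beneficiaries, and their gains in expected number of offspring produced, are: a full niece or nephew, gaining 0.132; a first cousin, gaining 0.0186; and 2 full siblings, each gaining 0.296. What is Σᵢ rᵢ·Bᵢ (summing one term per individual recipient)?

0.331325

r to a full niece or nephew = 0.25 (full aunt/uncle↔niece/nephew: two paths of length 3 through the shared grandparent pair: r = 2·(1/2)^3 = 1/4).
r to a first cousin = 0.125 (first cousins share one grandparent pair — two paths of length 4: r = 2·(1/2)^4 = 1/8).
r to a full sibling = 0.5 (full sibs share both parents — two paths of length 2: r = 2·(1/2)^2 = 1/2).
Summing one r·B term per recipient: 1·0.25·0.132 + 1·0.125·0.0186 + 2·0.5·0.296 = 0.331325.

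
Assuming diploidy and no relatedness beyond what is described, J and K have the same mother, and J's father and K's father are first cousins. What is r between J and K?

With two independent routes of shared ancestry, r is the sum of the two contributions.
J and K are related in two ways: half-sibs through their shared mother (r = 1/4) and second cousins through their fathers (r = 1/32).
r = 1/4 + 1/32 = 9/32 = 0.28125.

0.28125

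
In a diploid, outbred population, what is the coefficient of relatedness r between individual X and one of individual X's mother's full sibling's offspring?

Each parent–offspring link contributes a factor of 1/2, and independent paths through distinct common ancestors add.
First cousins share one grandparent pair — two paths of length 4: r = 2·(1/2)^4 = 1/8.

0.125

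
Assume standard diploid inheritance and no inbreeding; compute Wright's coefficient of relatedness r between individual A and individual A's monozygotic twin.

1

Each parent–offspring link contributes a factor of 1/2, and independent paths through distinct common ancestors add.
Monozygotic twins share every allele identical by descent: r = 1.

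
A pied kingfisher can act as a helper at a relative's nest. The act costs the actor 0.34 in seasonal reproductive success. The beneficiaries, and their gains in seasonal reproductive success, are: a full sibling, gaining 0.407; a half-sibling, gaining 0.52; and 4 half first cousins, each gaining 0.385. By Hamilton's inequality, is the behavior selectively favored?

Hamilton's rule: the trait is favored when the sum of r·B over every recipient exceeds the actor's cost C.
r to a full sibling = 1/2 (full sibs share both parents — two paths of length 2: r = 2·(1/2)^2 = 1/2).
r to a half-sibling = 1/4 (half-sibs share one parent — one path of length 2: r = (1/2)^2 = 1/4).
r to a half first cousin = 0.0625 (half first cousins share one grandparent — one path of length 4: r = (1/2)^4 = 1/16).
Summing one r·B term per recipient: 1·0.5·0.407 + 1·0.25·0.52 + 4·0.0625·0.385 = 0.42975.
0.42975 > 0.34: the indirect benefit exceeds the cost.

Yes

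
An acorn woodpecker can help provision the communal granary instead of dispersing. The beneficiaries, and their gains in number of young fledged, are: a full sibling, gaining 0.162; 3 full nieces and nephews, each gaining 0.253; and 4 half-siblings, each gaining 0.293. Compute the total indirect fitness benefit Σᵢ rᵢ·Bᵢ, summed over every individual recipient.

0.56375

r to a full sibling = 1/2 (full sibs share both parents — two paths of length 2: r = 2·(1/2)^2 = 1/2).
r to a full niece or nephew = 0.25 (full aunt/uncle↔niece/nephew: two paths of length 3 through the shared grandparent pair: r = 2·(1/2)^3 = 1/4).
r to a half-sibling = 1/4 (half-sibs share one parent — one path of length 2: r = (1/2)^2 = 1/4).
Summing one r·B term per recipient: 1·0.5·0.162 + 3·0.25·0.253 + 4·0.25·0.293 = 0.56375.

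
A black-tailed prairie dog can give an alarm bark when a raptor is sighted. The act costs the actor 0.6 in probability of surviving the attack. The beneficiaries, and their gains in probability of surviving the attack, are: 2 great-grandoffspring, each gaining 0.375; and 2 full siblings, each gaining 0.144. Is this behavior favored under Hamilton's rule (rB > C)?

No

Hamilton's rule: the trait is favored when the sum of r·B over every recipient exceeds the actor's cost C.
r to a great-grandoffspring = 1/8 (three parent–offspring links: r = (1/2)^3 = 1/8).
r to a full sibling = 0.5 (full sibs share both parents — two paths of length 2: r = 2·(1/2)^2 = 1/2).
Summing one r·B term per recipient: 2·0.125·0.375 + 2·0.5·0.144 = 0.23775.
0.23775 < 0.6: the indirect benefit is less than the cost.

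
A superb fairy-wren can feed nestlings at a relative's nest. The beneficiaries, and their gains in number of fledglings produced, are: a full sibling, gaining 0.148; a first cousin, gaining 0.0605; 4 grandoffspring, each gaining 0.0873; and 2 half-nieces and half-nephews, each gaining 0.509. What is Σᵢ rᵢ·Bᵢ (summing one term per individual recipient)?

r to a full sibling = 1/2 (full sibs share both parents — two paths of length 2: r = 2·(1/2)^2 = 1/2).
r to a first cousin = 0.125 (first cousins share one grandparent pair — two paths of length 4: r = 2·(1/2)^4 = 1/8).
r to a grandoffspring = 1/4 (two parent–offspring links: r = (1/2)^2 = 1/4).
r to a half-niece or half-nephew = 0.125 (half-aunt/uncle↔niece/nephew: one path of length 3: r = (1/2)^3 = 1/8).
Summing one r·B term per recipient: 1·0.5·0.148 + 1·0.125·0.0605 + 4·0.25·0.0873 + 2·0.125·0.509 = 0.2961125.

0.2961125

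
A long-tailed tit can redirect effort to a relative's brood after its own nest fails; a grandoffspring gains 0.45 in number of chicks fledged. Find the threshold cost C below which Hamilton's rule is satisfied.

r to a grandoffspring = 0.25 (two parent–offspring links: r = (1/2)^2 = 1/4).
Hamilton's rule: n·r·B > C, so the trait is favored while C < n·r·B = 1·0.25·0.45 = 0.1125.

0.1125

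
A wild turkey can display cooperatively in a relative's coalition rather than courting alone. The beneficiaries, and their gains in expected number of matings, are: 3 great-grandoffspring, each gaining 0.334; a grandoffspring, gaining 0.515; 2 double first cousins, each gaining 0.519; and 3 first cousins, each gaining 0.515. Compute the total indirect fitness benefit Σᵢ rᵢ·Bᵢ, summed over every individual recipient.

0.706625

r to a great-grandoffspring = 1/8 (three parent–offspring links: r = (1/2)^3 = 1/8).
r to a grandoffspring = 1/4 (two parent–offspring links: r = (1/2)^2 = 1/4).
r to a double first cousin = 1/4 (double first cousins share both grandparent pairs — four paths of length 4: r = 4·(1/2)^4 = 1/4).
r to a first cousin = 1/8 (first cousins share one grandparent pair — two paths of length 4: r = 2·(1/2)^4 = 1/8).
Summing one r·B term per recipient: 3·0.125·0.334 + 1·0.25·0.515 + 2·0.25·0.519 + 3·0.125·0.515 = 0.706625.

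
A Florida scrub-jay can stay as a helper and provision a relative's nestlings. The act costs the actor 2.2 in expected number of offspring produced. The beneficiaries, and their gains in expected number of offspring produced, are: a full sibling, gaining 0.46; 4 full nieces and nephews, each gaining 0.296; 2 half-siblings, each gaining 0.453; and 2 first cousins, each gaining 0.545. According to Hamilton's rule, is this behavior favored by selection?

Hamilton's rule: the trait is favored when the sum of r·B over every recipient exceeds the actor's cost C.
r to a full sibling = 0.5 (full sibs share both parents — two paths of length 2: r = 2·(1/2)^2 = 1/2).
r to a full niece or nephew = 0.25 (full aunt/uncle↔niece/nephew: two paths of length 3 through the shared grandparent pair: r = 2·(1/2)^3 = 1/4).
r to a half-sibling = 0.25 (half-sibs share one parent — one path of length 2: r = (1/2)^2 = 1/4).
r to a first cousin = 0.125 (first cousins share one grandparent pair — two paths of length 4: r = 2·(1/2)^4 = 1/8).
Summing one r·B term per recipient: 1·0.5·0.46 + 4·0.25·0.296 + 2·0.25·0.453 + 2·0.125·0.545 = 0.88875.
0.88875 < 2.2: the indirect benefit is less than the cost.

No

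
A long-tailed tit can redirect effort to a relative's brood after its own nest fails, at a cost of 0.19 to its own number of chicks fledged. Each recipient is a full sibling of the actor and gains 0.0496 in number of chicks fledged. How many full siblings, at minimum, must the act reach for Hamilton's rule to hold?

r to a full sibling = 1/2 (full sibs share both parents — two paths of length 2: r = 2·(1/2)^2 = 1/2).
Hamilton's rule: n·r·B > C  ⇒  n > C/(r·B) = 0.19/(0.5·0.0496) = 7.661.
The smallest integer exceeding 7.661 is 8.

8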